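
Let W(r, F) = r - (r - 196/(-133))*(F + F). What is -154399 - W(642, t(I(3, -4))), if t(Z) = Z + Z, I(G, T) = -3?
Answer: -3092491/19 ≈ -1.6276e+5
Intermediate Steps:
t(Z) = 2*Z
W(r, F) = r - 2*F*(28/19 + r) (W(r, F) = r - (r - 196*(-1/133))*2*F = r - (r + 28/19)*2*F = r - (28/19 + r)*2*F = r - 2*F*(28/19 + r))
-154399 - W(642, t(I(3, -4))) = -154399 - (642 - 112*(-3)/19 - 2*2*(-3)*642) = -154399 - (642 - 56/19*(-6) - 2*(-6)*642) = -154399 - (642 + 336/19 + 7704) = -154399 - 1*158910/19 = -154399 - 158910/19 = -3092491/19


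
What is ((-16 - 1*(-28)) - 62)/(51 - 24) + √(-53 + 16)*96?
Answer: -50/27 + 96*I*√37 ≈ -1.8519 + 583.95*I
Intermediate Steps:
((-16 - 1*(-28)) - 62)/(51 - 24) + √(-53 + 16)*96 = ((-16 + 28) - 62)/27 + √(-37)*96 = (12 - 62)*(1/27) + (I*√37)*96 = -50*1/27 + 96*I*√37 = -50/27 + 96*I*√37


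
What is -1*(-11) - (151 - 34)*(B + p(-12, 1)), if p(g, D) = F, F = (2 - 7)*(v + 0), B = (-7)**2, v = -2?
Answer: -6892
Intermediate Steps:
B = 49
F = 10 (F = (2 - 7)*(-2 + 0) = -5*(-2) = 10)
p(g, D) = 10
-1*(-11) - (151 - 34)*(B + p(-12, 1)) = -1*(-11) - (151 - 34)*(49 + 10) = 11 - 117*59 = 11 - 1*6903 = 11 - 6903 = -6892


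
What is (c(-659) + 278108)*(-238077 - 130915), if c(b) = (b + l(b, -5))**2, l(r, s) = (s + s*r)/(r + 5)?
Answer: -28370585093972992/106929 ≈ -2.6532e+11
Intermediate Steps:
l(r, s) = (s + r*s)/(5 + r)
c(b) = (b - 5*(1 + b)/(5 + b))**2
(c(-659) + 278108)*(-238077 - 130915) = ((-5 + (-659)**2)**2/(5 - 659)**2 + 278108)*(-238077 - 130915) = ((-5 + 434281)**2/(-654)**2 + 278108)*(-368992) = (434276**2*(1/427716) + 278108)*(-368992) = (188595644176*(1/427716) + 278108)*(-368992) = (47148911044/106929 + 278108)*(-368992) = (76886721376/106929)*(-368992) = -28370585093972992/106929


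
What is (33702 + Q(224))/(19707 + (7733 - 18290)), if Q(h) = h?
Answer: 16963/4575 ≈ 3.7078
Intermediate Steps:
(33702 + Q(224))/(19707 + (7733 - 18290)) = (33702 + 224)/(19707 + (7733 - 18290)) = 33926/(19707 - 10557) = 33926/9150 = 33926*(1/9150) = 16963/4575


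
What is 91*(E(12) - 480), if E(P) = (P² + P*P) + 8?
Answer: -16744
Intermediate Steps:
E(P) = 8 + 2*P² (E(P) = (P² + P²) + 8 = 2*P² + 8 = 8 + 2*P²)
91*(E(12) - 480) = 91*((8 + 2*12²) - 480) = 91*((8 + 2*144) - 480) = 91*((8 + 288) - 480) = 91*(296 - 480) = 91*(-184) = -16744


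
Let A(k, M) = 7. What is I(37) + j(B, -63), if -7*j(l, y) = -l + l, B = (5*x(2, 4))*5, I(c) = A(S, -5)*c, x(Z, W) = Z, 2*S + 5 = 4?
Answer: 259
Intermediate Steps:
S = -½ (S = -5/2 + (½)*4 = -5/2 + 2 = -½ ≈ -0.50000)
I(c) = 7*c
B = 50 (B = (5*2)*5 = 10*5 = 50)
j(l, y) = 0 (j(l, y) = -(-l + l)/7 = -⅐*0 = 0)
I(37) + j(B, -63) = 7*37 + 0 = 259 + 0 = 259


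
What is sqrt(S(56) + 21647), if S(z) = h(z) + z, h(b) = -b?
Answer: sqrt(21647) ≈ 147.13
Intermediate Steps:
S(z) = 0 (S(z) = -z + z = 0)
sqrt(S(56) + 21647) = sqrt(0 + 21647) = sqrt(21647)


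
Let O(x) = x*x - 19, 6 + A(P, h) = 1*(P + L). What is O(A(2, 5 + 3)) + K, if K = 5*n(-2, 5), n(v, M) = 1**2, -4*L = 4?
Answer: 11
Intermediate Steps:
L = -1 (L = -1/4*4 = -1)
n(v, M) = 1
A(P, h) = -7 + P (A(P, h) = -6 + 1*(P - 1) = -6 + 1*(-1 + P) = -6 + (-1 + P) = -7 + P)
O(x) = -19 + x**2 (O(x) = x**2 - 19 = -19 + x**2)
K = 5 (K = 5*1 = 5)
O(A(2, 5 + 3)) + K = (-19 + (-7 + 2)**2) + 5 = (-19 + (-5)**2) + 5 = (-19 + 25) + 5 = 6 + 5 = 11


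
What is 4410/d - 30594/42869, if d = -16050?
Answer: -22669533/22934915 ≈ -0.98843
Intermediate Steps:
4410/d - 30594/42869 = 4410/(-16050) - 30594/42869 = 4410*(-1/16050) - 30594*1/42869 = -147/535 - 30594/42869 = -22669533/22934915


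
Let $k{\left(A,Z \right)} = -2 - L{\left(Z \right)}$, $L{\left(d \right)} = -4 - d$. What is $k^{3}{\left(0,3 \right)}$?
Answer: $125$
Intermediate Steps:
$k{\left(A,Z \right)} = 2 + Z$ ($k{\left(A,Z \right)} = -2 - \left(-4 - Z\right) = -2 + \left(4 + Z\right) = 2 + Z$)
$k^{3}{\left(0,3 \right)} = \left(2 + 3\right)^{3} = 5^{3} = 125$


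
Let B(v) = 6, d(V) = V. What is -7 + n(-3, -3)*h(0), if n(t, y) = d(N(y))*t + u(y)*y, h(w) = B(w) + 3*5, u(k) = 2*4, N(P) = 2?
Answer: -637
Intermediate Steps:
u(k) = 8
h(w) = 21 (h(w) = 6 + 3*5 = 6 + 15 = 21)
n(t, y) = 2*t + 8*y
-7 + n(-3, -3)*h(0) = -7 + (2*(-3) + 8*(-3))*21 = -7 + (-6 - 24)*21 = -7 - 30*21 = -7 - 630 = -637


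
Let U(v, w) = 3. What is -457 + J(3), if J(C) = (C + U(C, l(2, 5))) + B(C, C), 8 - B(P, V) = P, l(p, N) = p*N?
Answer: -446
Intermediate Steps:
l(p, N) = N*p
B(P, V) = 8 - P
J(C) = 11 (J(C) = (C + 3) + (8 - C) = (3 + C) + (8 - C) = 11)
-457 + J(3) = -457 + 11 = -446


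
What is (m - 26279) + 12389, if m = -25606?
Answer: -39496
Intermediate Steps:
(m - 26279) + 12389 = (-25606 - 26279) + 12389 = -51885 + 12389 = -39496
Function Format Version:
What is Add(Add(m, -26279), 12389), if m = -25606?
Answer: -39496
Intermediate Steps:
Add(Add(m, -26279), 12389) = Add(Add(-25606, -26279), 12389) = Add(-51885, 12389) = -39496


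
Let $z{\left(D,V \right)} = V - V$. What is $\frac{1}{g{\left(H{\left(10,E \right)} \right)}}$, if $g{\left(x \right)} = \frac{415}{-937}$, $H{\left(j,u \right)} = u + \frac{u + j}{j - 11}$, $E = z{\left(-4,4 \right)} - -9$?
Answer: $- \frac{937}{415} \approx -2.2578$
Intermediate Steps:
$z{\left(D,V \right)} = 0$
$E = 9$ ($E = 0 - -9 = 0 + 9 = 9$)
$H{\left(j,u \right)} = u + \frac{j + u}{-11 + j}$
$g{\left(x \right)} = - \frac{415}{937}$ ($g{\left(x \right)} = 415 \left(- \frac{1}{937}\right) = - \frac{415}{937}$)
$\frac{1}{g{\left(H{\left(10,E \right)} \right)}} = \frac{1}{- \frac{415}{937}} = - \frac{937}{415}$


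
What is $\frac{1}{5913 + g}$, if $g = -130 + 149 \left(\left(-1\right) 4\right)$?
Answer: $\frac{1}{5187} \approx 0.00019279$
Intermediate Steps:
$g = -726$ ($g = -130 + 149 \left(-4\right) = -130 - 596 = -726$)
$\frac{1}{5913 + g} = \frac{1}{5913 - 726} = \frac{1}{5187}$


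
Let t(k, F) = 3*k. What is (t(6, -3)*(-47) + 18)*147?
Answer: -121716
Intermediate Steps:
(t(6, -3)*(-47) + 18)*147 = ((3*6)*(-47) + 18)*147 = (18*(-47) + 18)*147 = (-846 + 18)*147 = -828*147 = -121716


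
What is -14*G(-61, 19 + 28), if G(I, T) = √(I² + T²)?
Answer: -14*√5930 ≈ -1078.1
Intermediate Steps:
-14*G(-61, 19 + 28) = -14*√((-61)² + (19 + 28)²) = -14*√(3721 + 47²) = -14*√(3721 + 2209) = -14*√5930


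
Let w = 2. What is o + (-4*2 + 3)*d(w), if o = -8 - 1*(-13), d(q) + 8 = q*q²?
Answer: 5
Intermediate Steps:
d(q) = -8 + q³ (d(q) = -8 + q*q² = -8 + q³)
o = 5 (o = -8 + 13 = 5)
o + (-4*2 + 3)*d(w) = 5 + (-4*2 + 3)*(-8 + 2³) = 5 + (-8 + 3)*(-8 + 8) = 5 - 5*0 = 5 + 0 = 5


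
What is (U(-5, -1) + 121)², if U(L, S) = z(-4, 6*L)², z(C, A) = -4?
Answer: 18769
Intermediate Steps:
U(L, S) = 16 (U(L, S) = (-4)² = 16)
(U(-5, -1) + 121)² = (16 + 121)² = 137² = 18769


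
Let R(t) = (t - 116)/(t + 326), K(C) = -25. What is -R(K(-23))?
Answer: 141/301 ≈ 0.46844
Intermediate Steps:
R(t) = (-116 + t)/(326 + t)
-R(K(-23)) = -(-116 - 25)/(326 - 25) = -(-141)/301 = -1*(-141/301) = 141/301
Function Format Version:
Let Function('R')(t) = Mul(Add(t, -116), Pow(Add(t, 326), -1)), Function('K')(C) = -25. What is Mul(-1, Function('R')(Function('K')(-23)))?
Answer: Rational(141, 301) ≈ 0.46844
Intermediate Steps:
Function('R')(t) = Mul(Pow(Add(326, t), -1), Add(-116, t)) (Function('R')(t) = Mul(Add(-116, t), Pow(Add(326, t), -1)) = Mul(Pow(Add(326, t), -1), Add(-116, t)))
Mul(-1, Function('R')(Function('K')(-23))) = Mul(-1, Mul(Pow(Add(326, -25), -1), Add(-116, -25))) = Mul(-1, Mul(Pow(301, -1), -141)) = Mul(-1, Mul(Rational(1, 301), -141)) = Mul(-1, Rational(-141, 301)) = Rational(141, 301)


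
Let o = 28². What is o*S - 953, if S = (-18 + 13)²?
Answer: 18647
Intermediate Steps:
o = 784
S = 25 (S = (-5)² = 25)
o*S - 953 = 784*25 - 953 = 19600 - 953 = 18647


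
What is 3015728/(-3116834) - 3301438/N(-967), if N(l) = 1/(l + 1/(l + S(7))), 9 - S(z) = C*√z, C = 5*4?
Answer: 1138040669400707730355/356473862997 - 16507190*√7/228741 ≈ 3.1925e+9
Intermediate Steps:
C = 20
S(z) = 9 - 20*√z
N(l) = 1/(l + 1/(9 + l - 20*√7)) (N(l) = 1/(l + 1/(l + (9 - 20*√7))) = 1/(l + 1/(9 + l - 20*√7)))
3015728/(-3116834) - 3301438/N(-967) = 3015728/(-3116834) - 3301438*(1 + (-967)² - 967*(9 - 20*√7))/(9 - 967 - 20*√7) = 3015728*(-1/3116834) - 3301438*(1 + 935089 + (-8703 + 19340*√7))/(-958 - 20*√7) = -1507864/1558417 - 3301438*(926387 + 19340*√7)/(-958 - 20*√7)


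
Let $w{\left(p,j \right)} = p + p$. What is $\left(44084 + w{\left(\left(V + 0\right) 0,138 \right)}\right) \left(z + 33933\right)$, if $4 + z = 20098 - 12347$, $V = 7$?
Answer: $1837421120$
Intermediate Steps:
$w{\left(p,j \right)} = 2 p$
$z = 7747$ ($z = -4 + \left(20098 - 12347\right) = -4 + 7751 = 7747$)
$\left(44084 + w{\left(\left(V + 0\right) 0,138 \right)}\right) \left(z + 33933\right) = \left(44084 + 2 \left(7 + 0\right) 0\right) \left(7747 + 33933\right) = \left(44084 + 2 \cdot 7 \cdot 0\right) 41680 = \left(44084 + 2 \cdot 0\right) 41680 = \left(44084 + 0\right) 41680 = 44084 \cdot 41680 = 1837421120$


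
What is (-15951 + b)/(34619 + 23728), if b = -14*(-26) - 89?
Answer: -15676/58347 ≈ -0.26867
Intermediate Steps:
b = 275 (b = 364 - 89 = 275)
(-15951 + b)/(34619 + 23728) = (-15951 + 275)/(34619 + 23728) = -15676/58347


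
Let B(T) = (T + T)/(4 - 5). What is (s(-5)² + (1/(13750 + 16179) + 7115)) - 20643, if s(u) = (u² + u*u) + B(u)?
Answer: -297135111/29929 ≈ -9928.0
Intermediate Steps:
B(T) = -2*T (B(T) = (2*T)/(-1) = (2*T)*(-1) = -2*T)
s(u) = -2*u + 2*u² (s(u) = (u² + u*u) - 2*u = (u² + u²) - 2*u = 2*u² - 2*u = -2*u + 2*u²)
(s(-5)² + (1/(13750 + 16179) + 7115)) - 20643 = ((2*(-5)*(-1 - 5))² + (1/(13750 + 16179) + 7115)) - 20643 = ((2*(-5)*(-6))² + (1/29929 + 7115)) - 20643 = (60² + (1/29929 + 7115)) - 20643 = (3600 + 212944836/29929) - 20643 = 320689236/29929 - 20643 = -297135111/29929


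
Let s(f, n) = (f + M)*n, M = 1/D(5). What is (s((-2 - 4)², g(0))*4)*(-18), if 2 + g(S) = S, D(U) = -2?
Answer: 5112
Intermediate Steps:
M = -½ (M = 1/(-2) = -½ ≈ -0.50000)
g(S) = -2 + S
s(f, n) = n*(-½ + f) (s(f, n) = (f - ½)*n = (-½ + f)*n = n*(-½ + f))
(s((-2 - 4)², g(0))*4)*(-18) = (((-2 + 0)*(-½ + (-2 - 4)²))*4)*(-18) = (-2*(-½ + (-6)²)*4)*(-18) = (-2*(-½ + 36)*4)*(-18) = (-2*71/2*4)*(-18) = -71*4*(-18) = -284*(-18) = 5112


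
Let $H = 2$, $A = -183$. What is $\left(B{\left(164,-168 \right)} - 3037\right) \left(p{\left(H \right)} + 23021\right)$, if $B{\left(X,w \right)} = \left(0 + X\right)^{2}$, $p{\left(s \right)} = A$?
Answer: $544891842$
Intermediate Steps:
$p{\left(s \right)} = -183$
$B{\left(X,w \right)} = X^{2}$
$\left(B{\left(164,-168 \right)} - 3037\right) \left(p{\left(H \right)} + 23021\right) = \left(164^{2} - 3037\right) \left(-183 + 23021\right) = \left(26896 - 3037\right) 22838 = 23859 \cdot 22838 = 544891842$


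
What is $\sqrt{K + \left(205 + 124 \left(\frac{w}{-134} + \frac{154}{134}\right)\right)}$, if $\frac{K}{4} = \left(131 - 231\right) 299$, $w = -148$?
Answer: $\frac{3 i \sqrt{59412183}}{67} \approx 345.13 i$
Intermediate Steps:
$K = -119600$ ($K = 4 \left(131 - 231\right) 299 = 4 \left(\left(-100\right) 299\right) = 4 \left(-29900\right) = -119600$)
$\sqrt{K + \left(205 + 124 \left(\frac{w}{-134} + \frac{154}{134}\right)\right)} = \sqrt{-119600 + \left(205 + 124 \left(- \frac{148}{-134} + \frac{154}{134}\right)\right)} = \sqrt{-119600 + \left(205 + 124 \left(\left(-148\right) \left(- \frac{1}{134}\right) + 154 \cdot \frac{1}{134}\right)\right)} = \sqrt{-119600 + \left(205 + 124 \left(\frac{74}{67} + \frac{77}{67}\right)\right)} = \sqrt{-119600 + \left(205 + 124 \cdot \frac{151}{67}\right)} = \sqrt{-119600 + \left(205 + \frac{18724}{67}\right)} = \sqrt{-119600 + \frac{32459}{67}} = \sqrt{- \frac{7980741}{67}} = \frac{3 i \sqrt{59412183}}{67}$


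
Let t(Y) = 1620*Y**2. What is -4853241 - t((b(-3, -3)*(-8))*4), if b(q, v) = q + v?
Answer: -64572921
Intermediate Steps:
-4853241 - t((b(-3, -3)*(-8))*4) = -4853241 - 1620*(((-3 - 3)*(-8))*4)**2 = -4853241 - 1620*(-6*(-8)*4)**2 = -4853241 - 1620*(48*4)**2 = -4853241 - 1620*192**2 = -4853241 - 1620*36864 = -4853241 - 1*59719680 = -4853241 - 59719680 = -64572921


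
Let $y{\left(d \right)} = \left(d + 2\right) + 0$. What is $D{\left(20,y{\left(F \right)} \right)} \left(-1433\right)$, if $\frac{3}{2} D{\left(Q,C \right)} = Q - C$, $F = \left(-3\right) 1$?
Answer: $-20062$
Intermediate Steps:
$F = -3$
$y{\left(d \right)} = 2 + d$ ($y{\left(d \right)} = \left(2 + d\right) + 0 = 2 + d$)
$D{\left(Q,C \right)} = - \frac{2 C}{3} + \frac{2 Q}{3}$ ($D{\left(Q,C \right)} = \frac{2 \left(Q - C\right)}{3} = - \frac{2 C}{3} + \frac{2 Q}{3}$)
$D{\left(20,y{\left(F \right)} \right)} \left(-1433\right) = \left(- \frac{2 \left(2 - 3\right)}{3} + \frac{2}{3} \cdot 20\right) \left(-1433\right) = \left(\left(- \frac{2}{3}\right) \left(-1\right) + \frac{40}{3}\right) \left(-1433\right) = \left(\frac{2}{3} + \frac{40}{3}\right) \left(-1433\right) = 14 \left(-1433\right) = -20062$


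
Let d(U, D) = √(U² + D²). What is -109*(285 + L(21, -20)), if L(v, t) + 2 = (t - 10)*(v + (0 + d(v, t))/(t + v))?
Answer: 132653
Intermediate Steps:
d(U, D) = √(D² + U²)
L(v, t) = -2 + (-10 + t)*(v + √(t² + v²)/(t + v)) (L(v, t) = -2 + (t - 10)*(v + (0 + √(t² + v²))/(t + v)) = -2 + (-10 + t)*(v + √(t² + v²)/(t + v)))
-109*(285 + L(21, -20)) = -109*(285 + (-10*21² - 10*√((-20)² + 21²) - 2*(-20) - 2*21 - 20*21² - 20*√((-20)² + 21²) + 21*(-20)² - 10*(-20)*21)/(-20 + 21)) = -109*(285 + (-10*441 - 10*√(400 + 441) + 40 - 42 - 20*441 - 20*√(400 + 441) + 21*400 + 4200)/1) = -109*(285 + 1*(-4410 - 10*√841 + 40 - 42 - 8820 - 20*√841 + 8400 + 4200)) = -109*(285 + 1*(-4410 - 10*29 + 40 - 42 - 8820 - 20*29 + 8400 + 4200)) = -109*(285 + 1*(-4410 - 290 + 40 - 42 - 8820 - 580 + 8400 + 4200)) = -109*(285 + 1*(-1502)) = -109*(285 - 1502) = -109*(-1217) = 132653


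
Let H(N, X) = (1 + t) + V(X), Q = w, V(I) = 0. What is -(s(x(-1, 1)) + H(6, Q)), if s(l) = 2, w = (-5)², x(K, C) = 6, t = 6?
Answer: -9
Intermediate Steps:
w = 25
Q = 25
H(N, X) = 7 (H(N, X) = (1 + 6) + 0 = 7 + 0 = 7)
-(s(x(-1, 1)) + H(6, Q)) = -(2 + 7) = -1*9 = -9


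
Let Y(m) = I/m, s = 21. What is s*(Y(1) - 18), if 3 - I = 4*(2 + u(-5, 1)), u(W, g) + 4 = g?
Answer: -231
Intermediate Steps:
u(W, g) = -4 + g
I = 7 (I = 3 - 4*(2 + (-4 + 1)) = 3 - 4*(2 - 3) = 3 - 4*(-1) = 3 - 1*(-4) = 3 + 4 = 7)
Y(m) = 7/m
s*(Y(1) - 18) = 21*(7/1 - 18) = 21*(7*1 - 18) = 21*(7 - 18) = 21*(-11) = -231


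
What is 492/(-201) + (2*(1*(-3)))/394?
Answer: -32509/13199 ≈ -2.4630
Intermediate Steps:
492/(-201) + (2*(1*(-3)))/394 = 492*(-1/201) + (2*(-3))*(1/394) = -164/67 - 6*1/394 = -164/67 - 3/197 = -32509/13199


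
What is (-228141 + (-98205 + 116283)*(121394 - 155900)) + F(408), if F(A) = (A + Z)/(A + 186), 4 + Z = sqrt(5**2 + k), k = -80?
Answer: -185336199671/297 + I*sqrt(55)/594 ≈ -6.2403e+8 + 0.012485*I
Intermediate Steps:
Z = -4 + I*sqrt(55) (Z = -4 + sqrt(5**2 - 80) = -4 + sqrt(25 - 80) = -4 + sqrt(-55) = -4 + I*sqrt(55) ≈ -4.0 + 7.4162*I)
F(A) = (-4 + A + I*sqrt(55))/(186 + A) (F(A) = (A + (-4 + I*sqrt(55)))/(A + 186) = (-4 + A + I*sqrt(55))/(186 + A))
(-228141 + (-98205 + 116283)*(121394 - 155900)) + F(408) = (-228141 + (-98205 + 116283)*(121394 - 155900)) + (-4 + 408 + I*sqrt(55))/(186 + 408) = (-228141 + 18078*(-34506)) + (404 + I*sqrt(55))/594 = (-228141 - 623799468) + (404 + I*sqrt(55))/594 = -624027609 + (202/297 + I*sqrt(55)/594) = -185336199671/297 + I*sqrt(55)/594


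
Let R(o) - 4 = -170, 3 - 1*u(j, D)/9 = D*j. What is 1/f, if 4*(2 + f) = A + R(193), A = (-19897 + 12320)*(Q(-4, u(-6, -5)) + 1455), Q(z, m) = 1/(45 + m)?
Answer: -792/2182884805 ≈ -3.6282e-7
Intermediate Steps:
u(j, D) = 27 - 9*D*j
A = -2182850353/198 (A = (-19897 + 12320)*(1/(45 + (27 - 9*(-5)*(-6))) + 1455) = -7577*(1/(45 + (27 - 270)) + 1455) = -7577*(1/(45 - 243) + 1455) = -7577*(1/(-198) + 1455) = -7577*(-1/198 + 1455) = -7577*288089/198 = -2182850353/198 ≈ -1.1024e+7)
R(o) = -166 (R(o) = 4 - 170 = -166)
f = -2182884805/792 (f = -2 + (-2182850353/198 - 166)/4 = -2 + (¼)*(-2182883221/198) = -2 - 2182883221/792 = -2182884805/792 ≈ -2.7562e+6)
1/f = 1/(-2182884805/792) = -792/2182884805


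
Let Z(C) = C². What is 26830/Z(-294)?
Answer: 13415/43218 ≈ 0.31040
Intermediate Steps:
26830/Z(-294) = 26830/((-294)²) = 26830/86436 = 26830*(1/86436) = 13415/43218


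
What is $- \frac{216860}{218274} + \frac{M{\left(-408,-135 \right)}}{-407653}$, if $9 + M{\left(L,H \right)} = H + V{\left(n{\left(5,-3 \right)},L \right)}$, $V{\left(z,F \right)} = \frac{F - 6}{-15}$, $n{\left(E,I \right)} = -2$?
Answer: $- \frac{31563650888}{31778589615} \approx -0.99324$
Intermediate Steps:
$V{\left(z,F \right)} = \frac{2}{5} - \frac{F}{15}$ ($V{\left(z,F \right)} = \left(-6 + F\right) \left(- \frac{1}{15}\right) = \frac{2}{5} - \frac{F}{15}$)
$M{\left(L,H \right)} = - \frac{43}{5} + H - \frac{L}{15}$ ($M{\left(L,H \right)} = -9 - \left(- \frac{2}{5} - H + \frac{L}{15}\right) = -9 + \left(\frac{2}{5} + H - \frac{L}{15}\right) = - \frac{43}{5} + H - \frac{L}{15}$)
$- \frac{216860}{218274} + \frac{M{\left(-408,-135 \right)}}{-407653} = - \frac{216860}{218274} + \frac{- \frac{43}{5} - 135 - - \frac{136}{5}}{-407653} = \left(-216860\right) \frac{1}{218274} + \left(- \frac{43}{5} - 135 + \frac{136}{5}\right) \left(- \frac{1}{407653}\right) = - \frac{15490}{15591} - - \frac{582}{2038265} = - \frac{15490}{15591} + \frac{582}{2038265} = - \frac{31563650888}{31778589615}$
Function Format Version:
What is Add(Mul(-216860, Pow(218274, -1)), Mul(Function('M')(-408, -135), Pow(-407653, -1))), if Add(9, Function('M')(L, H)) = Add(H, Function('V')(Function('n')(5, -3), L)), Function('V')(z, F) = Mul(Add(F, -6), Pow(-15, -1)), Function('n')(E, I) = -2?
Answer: Rational(-31563650888, 31778589615) ≈ -0.99324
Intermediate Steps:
Function('V')(z, F) = Add(Rational(2, 5), Mul(Rational(-1, 15), F)) (Function('V')(z, F) = Mul(Add(-6, F), Rational(-1, 15)) = Add(Rational(2, 5), Mul(Rational(-1, 15), F)))
Function('M')(L, H) = Add(Rational(-43, 5), H, Mul(Rational(-1, 15), L)) (Function('M')(L, H) = Add(-9, Add(H, Add(Rational(2, 5), Mul(Rational(-1, 15), L)))) = Add(-9, Add(Rational(2, 5), H, Mul(Rational(-1, 15), L))) = Add(Rational(-43, 5), H, Mul(Rational(-1, 15), L)))
Add(Mul(-216860, Pow(218274, -1)), Mul(Function('M')(-408, -135), Pow(-407653, -1))) = Add(Mul(-216860, Pow(218274, -1)), Mul(Add(Rational(-43, 5), -135, Mul(Rational(-1, 15), -408)), Pow(-407653, -1))) = Add(Mul(-216860, Rational(1, 218274)), Mul(Add(Rational(-43, 5), -135, Rational(136, 5)), Rational(-1, 407653))) = Add(Rational(-15490, 15591), Mul(Rational(-582, 5), Rational(-1, 407653))) = Add(Rational(-15490, 15591), Rational(582, 2038265)) = Rational(-31563650888, 31778589615)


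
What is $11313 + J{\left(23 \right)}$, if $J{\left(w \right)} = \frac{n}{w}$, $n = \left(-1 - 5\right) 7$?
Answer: $\frac{260157}{23} \approx 11311.0$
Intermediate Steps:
$n = -42$ ($n = \left(-6\right) 7 = -42$)
$J{\left(w \right)} = - \frac{42}{w}$
$11313 + J{\left(23 \right)} = 11313 - \frac{42}{23} = \frac{260157}{23}$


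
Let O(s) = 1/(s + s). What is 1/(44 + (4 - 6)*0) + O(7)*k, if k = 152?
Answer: 3351/308 ≈ 10.880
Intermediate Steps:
O(s) = 1/(2*s)
1/(44 + (4 - 6)*0) + O(7)*k = 1/(44 + (4 - 6)*0) + ((½)/7)*152 = 1/(44 - 2*0) + ((½)*(⅐))*152 = 1/(44 + 0) + (1/14)*152 = 1/44 + 76/7 = 3351/308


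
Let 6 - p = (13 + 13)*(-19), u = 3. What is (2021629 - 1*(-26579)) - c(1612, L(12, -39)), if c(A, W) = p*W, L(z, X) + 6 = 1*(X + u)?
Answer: 2069208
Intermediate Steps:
L(z, X) = -3 + X (L(z, X) = -6 + 1*(X + 3) = -6 + 1*(3 + X) = -6 + (3 + X) = -3 + X)
p = 500 (p = 6 - (13 + 13)*(-19) = 6 - 26*(-19) = 6 - 1*(-494) = 6 + 494 = 500)
c(A, W) = 500*W
(2021629 - 1*(-26579)) - c(1612, L(12, -39)) = (2021629 - 1*(-26579)) - 500*(-3 - 39) = (2021629 + 26579) - 500*(-42) = 2048208 - 1*(-21000) = 2048208 + 21000 = 2069208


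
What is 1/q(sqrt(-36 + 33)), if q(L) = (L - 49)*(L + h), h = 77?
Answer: -236/891283 - 7*I*sqrt(3)/3565132 ≈ -0.00026479 - 3.4008e-6*I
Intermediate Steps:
q(L) = (-49 + L)*(77 + L) (q(L) = (L - 49)*(L + 77) = (-49 + L)*(77 + L))
1/q(sqrt(-36 + 33)) = 1/(-3773 + (sqrt(-36 + 33))**2 + 28*sqrt(-36 + 33)) = 1/(-3773 + (sqrt(-3))**2 + 28*sqrt(-3)) = 1/(-3773 + (I*sqrt(3))**2 + 28*(I*sqrt(3))) = 1/(-3773 - 3 + 28*I*sqrt(3)) = 1/(-3776 + 28*I*sqrt(3))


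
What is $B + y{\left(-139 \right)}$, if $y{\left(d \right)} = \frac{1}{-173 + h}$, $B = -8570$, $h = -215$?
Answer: $- \frac{3325161}{388} \approx -8570.0$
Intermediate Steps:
$y{\left(d \right)} = - \frac{1}{388}$ ($y{\left(d \right)} = \frac{1}{-173 - 215} = \frac{1}{-388} = - \frac{1}{388}$)
$B + y{\left(-139 \right)} = -8570 - \frac{1}{388} = - \frac{3325161}{388}$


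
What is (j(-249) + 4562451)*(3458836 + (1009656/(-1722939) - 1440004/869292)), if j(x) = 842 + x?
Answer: 1969875070267138389607820/124811424099 ≈ 1.5783e+13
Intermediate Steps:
(j(-249) + 4562451)*(3458836 + (1009656/(-1722939) - 1440004/869292)) = ((842 - 249) + 4562451)*(3458836 + (1009656/(-1722939) - 1440004/869292)) = (593 + 4562451)*(3458836 + (1009656*(-1/1722939) - 1440004*1/869292)) = 4563044*(3458836 + (-336552/574313 - 360001/217323)) = 4563044*(3458836 - 279893744609/124811424099) = 4563044*(431701966991144155/124811424099) = 1969875070267138389607820/124811424099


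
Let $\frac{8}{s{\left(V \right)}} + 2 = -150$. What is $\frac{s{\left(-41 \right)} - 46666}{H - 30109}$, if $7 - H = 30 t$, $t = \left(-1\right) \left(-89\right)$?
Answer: $\frac{886655}{622668} \approx 1.424$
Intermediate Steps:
$t = 89$
$H = -2663$ ($H = 7 - 30 \cdot 89 = 7 - 2670 = -2663$)
$s{\left(V \right)} = - \frac{1}{19}$ ($s{\left(V \right)} = \frac{8}{-2 - 150} = \frac{8}{-152} = 8 \left(- \frac{1}{152}\right) = - \frac{1}{19}$)
$\frac{s{\left(-41 \right)} - 46666}{H - 30109} = \frac{- \frac{1}{19} - 46666}{-2663 - 30109} = - \frac{886655}{19 \left(-32772\right)} = \left(- \frac{886655}{19}\right) \left(- \frac{1}{32772}\right) = \frac{886655}{622668}$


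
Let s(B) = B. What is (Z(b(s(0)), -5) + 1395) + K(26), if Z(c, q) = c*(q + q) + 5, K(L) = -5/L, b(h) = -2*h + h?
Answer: 36395/26 ≈ 1399.8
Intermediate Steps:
b(h) = -h
Z(c, q) = 5 + 2*c*q (Z(c, q) = c*(2*q) + 5 = 2*c*q + 5 = 5 + 2*c*q)
(Z(b(s(0)), -5) + 1395) + K(26) = ((5 + 2*(-1*0)*(-5)) + 1395) - 5/26 = ((5 + 2*0*(-5)) + 1395) - 5*1/26 = ((5 + 0) + 1395) - 5/26 = (5 + 1395) - 5/26 = 1400 - 5/26 = 36395/26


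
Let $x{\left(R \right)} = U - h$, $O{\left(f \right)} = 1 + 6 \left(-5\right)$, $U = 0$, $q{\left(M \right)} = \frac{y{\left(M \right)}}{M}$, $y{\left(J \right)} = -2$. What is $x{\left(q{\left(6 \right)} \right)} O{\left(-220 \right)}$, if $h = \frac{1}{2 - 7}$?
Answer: $- \frac{29}{5} \approx -5.8$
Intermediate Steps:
$q{\left(M \right)} = - \frac{2}{M}$
$h = - \frac{1}{5}$ ($h = \frac{1}{-5} = - \frac{1}{5} \approx -0.2$)
$O{\left(f \right)} = -29$ ($O{\left(f \right)} = 1 - 30 = -29$)
$x{\left(R \right)} = \frac{1}{5}$ ($x{\left(R \right)} = 0 - - \frac{1}{5} = 0 + \frac{1}{5} = \frac{1}{5}$)
$x{\left(q{\left(6 \right)} \right)} O{\left(-220 \right)} = \frac{1}{5} \left(-29\right) = - \frac{29}{5}$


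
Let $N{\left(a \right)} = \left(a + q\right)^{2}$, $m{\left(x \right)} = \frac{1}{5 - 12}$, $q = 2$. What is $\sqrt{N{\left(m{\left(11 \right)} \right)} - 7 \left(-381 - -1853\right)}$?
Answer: $\frac{i \sqrt{504727}}{7} \approx 101.49 i$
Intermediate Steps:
$m{\left(x \right)} = - \frac{1}{7}$ ($m{\left(x \right)} = \frac{1}{-7} = - \frac{1}{7}$)
$N{\left(a \right)} = \left(2 + a\right)^{2}$ ($N{\left(a \right)} = \left(a + 2\right)^{2} = \left(2 + a\right)^{2}$)
$\sqrt{N{\left(m{\left(11 \right)} \right)} - 7 \left(-381 - -1853\right)} = \sqrt{\left(2 - \frac{1}{7}\right)^{2} - 7 \left(-381 - -1853\right)} = \sqrt{\left(\frac{13}{7}\right)^{2} - 7 \left(-381 + 1853\right)} = \sqrt{\frac{169}{49} - 10304} = \sqrt{- \frac{504727}{49}} = \frac{i \sqrt{504727}}{7}$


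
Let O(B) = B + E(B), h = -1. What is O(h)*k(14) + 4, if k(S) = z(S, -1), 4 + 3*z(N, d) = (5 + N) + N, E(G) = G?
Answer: -46/3 ≈ -15.333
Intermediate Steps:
z(N, d) = ⅓ + 2*N/3 (z(N, d) = -4/3 + ((5 + N) + N)/3 = -4/3 + (5 + 2*N)/3 = -4/3 + (5/3 + 2*N/3) = ⅓ + 2*N/3)
k(S) = ⅓ + 2*S/3
O(B) = 2*B (O(B) = B + B = 2*B)
O(h)*k(14) + 4 = (2*(-1))*(⅓ + (⅔)*14) + 4 = -2*(⅓ + 28/3) + 4 = -2*29/3 + 4 = -58/3 + 4 = -46/3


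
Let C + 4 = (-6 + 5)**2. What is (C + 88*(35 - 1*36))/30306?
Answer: -91/30306 ≈ -0.0030027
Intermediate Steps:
C = -3 (C = -4 + (-6 + 5)**2 = -4 + (-1)**2 = -4 + 1 = -3)
(C + 88*(35 - 1*36))/30306 = (-3 + 88*(35 - 1*36))/30306 = (-3 + 88*(35 - 36))*(1/30306) = (-3 + 88*(-1))*(1/30306) = (-3 - 88)*(1/30306) = -91*1/30306 = -91/30306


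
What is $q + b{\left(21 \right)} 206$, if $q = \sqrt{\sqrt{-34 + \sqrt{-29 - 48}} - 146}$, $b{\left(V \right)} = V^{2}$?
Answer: $90846 + \sqrt{-146 + \sqrt{-34 + i \sqrt{77}}} \approx 90846.0 + 12.055 i$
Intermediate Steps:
$q = \sqrt{-146 + \sqrt{-34 + i \sqrt{77}}}$ ($q = \sqrt{\sqrt{-34 + \sqrt{-77}} - 146} = \sqrt{\sqrt{-34 + i \sqrt{77}} - 146} = \sqrt{-146 + \sqrt{-34 + i \sqrt{77}}} \approx 0.2438 + 12.055 i$)
$q + b{\left(21 \right)} 206 = \sqrt{-146 + \sqrt{-34 + i \sqrt{77}}} + 21^{2} \cdot 206 = \sqrt{-146 + \sqrt{-34 + i \sqrt{77}}} + 441 \cdot 206 = \sqrt{-146 + \sqrt{-34 + i \sqrt{77}}} + 90846 = 90846 + \sqrt{-146 + \sqrt{-34 + i \sqrt{77}}}$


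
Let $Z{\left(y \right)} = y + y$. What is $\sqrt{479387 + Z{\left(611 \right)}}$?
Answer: $3 \sqrt{53401} \approx 693.26$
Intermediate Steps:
$Z{\left(y \right)} = 2 y$
$\sqrt{479387 + Z{\left(611 \right)}} = \sqrt{479387 + 2 \cdot 611} = \sqrt{479387 + 1222} = \sqrt{480609} = 3 \sqrt{53401}$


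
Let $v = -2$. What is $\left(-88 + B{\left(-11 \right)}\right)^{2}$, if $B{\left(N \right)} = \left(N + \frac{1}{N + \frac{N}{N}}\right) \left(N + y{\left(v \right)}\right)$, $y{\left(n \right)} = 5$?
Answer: $\frac{11449}{25} \approx 457.96$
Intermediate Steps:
$B{\left(N \right)} = \left(5 + N\right) \left(N + \frac{1}{1 + N}\right)$ ($B{\left(N \right)} = \left(N + \frac{1}{N + \frac{N}{N}}\right) \left(N + 5\right) = \left(N + \frac{1}{N + 1}\right) \left(5 + N\right) = \left(N + \frac{1}{1 + N}\right) \left(5 + N\right) = \left(5 + N\right) \left(N + \frac{1}{1 + N}\right)$)
$\left(-88 + B{\left(-11 \right)}\right)^{2} = \left(-88 + \frac{5 + \left(-11\right)^{3} + 6 \left(-11\right) + 6 \left(-11\right)^{2}}{1 - 11}\right)^{2} = \left(-88 + \frac{5 - 1331 - 66 + 6 \cdot 121}{-10}\right)^{2} = \left(-88 - \frac{5 - 1331 - 66 + 726}{10}\right)^{2} = \left(-88 - - \frac{333}{5}\right)^{2} = \left(-88 + \frac{333}{5}\right)^{2} = \left(- \frac{107}{5}\right)^{2} = \frac{11449}{25}$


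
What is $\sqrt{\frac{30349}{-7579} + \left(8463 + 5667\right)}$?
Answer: $\frac{\sqrt{6705906779}}{689} \approx 118.85$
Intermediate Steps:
$\sqrt{\frac{30349}{-7579} + \left(8463 + 5667\right)} = \sqrt{30349 \left(- \frac{1}{7579}\right) + 14130} = \sqrt{- \frac{2759}{689} + 14130} = \sqrt{\frac{9732811}{689}} = \frac{\sqrt{6705906779}}{689}$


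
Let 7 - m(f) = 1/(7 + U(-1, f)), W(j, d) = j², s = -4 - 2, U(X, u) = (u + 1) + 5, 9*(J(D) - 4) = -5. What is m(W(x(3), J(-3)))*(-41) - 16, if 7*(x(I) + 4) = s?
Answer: -541270/1793 ≈ -301.88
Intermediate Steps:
J(D) = 31/9 (J(D) = 4 + (⅑)*(-5) = 4 - 5/9 = 31/9)
U(X, u) = 6 + u (U(X, u) = (1 + u) + 5 = 6 + u)
s = -6
x(I) = -34/7 (x(I) = -4 + (⅐)*(-6) = -4 - 6/7 = -34/7)
m(f) = 7 - 1/(13 + f) (m(f) = 7 - 1/(7 + (6 + f)) = 7 - 1/(13 + f))
m(W(x(3), J(-3)))*(-41) - 16 = ((90 + 7*(-34/7)²)/(13 + (-34/7)²))*(-41) - 16 = ((90 + 7*(1156/49))/(13 + 1156/49))*(-41) - 16 = ((90 + 1156/7)/(1793/49))*(-41) - 16 = ((49/1793)*(1786/7))*(-41) - 16 = (12502/1793)*(-41) - 16 = -512582/1793 - 16 = -541270/1793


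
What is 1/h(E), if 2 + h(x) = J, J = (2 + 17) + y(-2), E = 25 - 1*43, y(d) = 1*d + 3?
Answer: 1/18 ≈ 0.055556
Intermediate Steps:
y(d) = 3 + d (y(d) = d + 3 = 3 + d)
E = -18 (E = 25 - 43 = -18)
J = 20 (J = (2 + 17) + (3 - 2) = 19 + 1 = 20)
h(x) = 18 (h(x) = -2 + 20 = 18)
1/h(E) = 1/18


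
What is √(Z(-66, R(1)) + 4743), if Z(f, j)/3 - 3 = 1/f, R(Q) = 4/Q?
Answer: √2299946/22 ≈ 68.934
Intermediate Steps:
Z(f, j) = 9 + 3/f
√(Z(-66, R(1)) + 4743) = √((9 + 3/(-66)) + 4743) = √((9 + 3*(-1/66)) + 4743) = √((9 - 1/22) + 4743) = √(197/22 + 4743) = √(104543/22) = √2299946/22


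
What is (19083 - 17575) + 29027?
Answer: 30535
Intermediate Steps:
(19083 - 17575) + 29027 = 1508 + 29027 = 30535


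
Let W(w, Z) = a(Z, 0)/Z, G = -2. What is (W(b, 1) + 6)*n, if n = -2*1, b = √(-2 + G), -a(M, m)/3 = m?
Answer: -12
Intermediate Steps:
a(M, m) = -3*m
b = 2*I (b = √(-2 - 2) = √(-4) = 2*I ≈ 2.0*I)
W(w, Z) = 0 (W(w, Z) = (-3*0)/Z = 0/Z = 0)
n = -2
(W(b, 1) + 6)*n = (0 + 6)*(-2) = 6*(-2) = -12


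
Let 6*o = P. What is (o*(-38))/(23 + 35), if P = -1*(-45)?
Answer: -285/58 ≈ -4.9138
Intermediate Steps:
P = 45
o = 15/2 (o = (⅙)*45 = 15/2 ≈ 7.5000)
(o*(-38))/(23 + 35) = ((15/2)*(-38))/(23 + 35) = -285/58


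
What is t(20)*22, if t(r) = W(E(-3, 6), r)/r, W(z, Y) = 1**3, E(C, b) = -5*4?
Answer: 11/10 ≈ 1.1000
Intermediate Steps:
E(C, b) = -20
W(z, Y) = 1
t(r) = 1/r
t(20)*22 = 22/20 = (1/20)*22 = 11/10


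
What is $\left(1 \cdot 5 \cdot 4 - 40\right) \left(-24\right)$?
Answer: $480$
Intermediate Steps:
$\left(1 \cdot 5 \cdot 4 - 40\right) \left(-24\right) = \left(5 \cdot 4 - 40\right) \left(-24\right) = \left(20 - 40\right) \left(-24\right) = \left(-20\right) \left(-24\right) = 480$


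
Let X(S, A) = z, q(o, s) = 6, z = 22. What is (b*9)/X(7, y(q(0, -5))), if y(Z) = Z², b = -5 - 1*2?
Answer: -63/22 ≈ -2.8636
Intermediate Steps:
b = -7 (b = -5 - 2 = -7)
X(S, A) = 22
(b*9)/X(7, y(q(0, -5))) = -7*9/22 = -63*1/22 = -63/22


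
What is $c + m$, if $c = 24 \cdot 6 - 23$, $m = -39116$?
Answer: $-38995$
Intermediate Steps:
$c = 121$ ($c = 144 - 23 = 121$)
$c + m = 121 - 39116 = -38995$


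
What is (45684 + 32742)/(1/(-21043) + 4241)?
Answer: 825159159/44621681 ≈ 18.492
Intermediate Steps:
(45684 + 32742)/(1/(-21043) + 4241) = 78426/(-1/21043 + 4241) = 78426/(89243362/21043) = 78426*(21043/89243362) = 825159159/44621681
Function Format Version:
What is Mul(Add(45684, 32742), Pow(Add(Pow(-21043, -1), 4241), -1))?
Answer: Rational(825159159, 44621681) ≈ 18.492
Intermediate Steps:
Mul(Add(45684, 32742), Pow(Add(Pow(-21043, -1), 4241), -1)) = Mul(78426, Pow(Add(Rational(-1, 21043), 4241), -1)) = Mul(78426, Pow(Rational(89243362, 21043), -1)) = Mul(78426, Rational(21043, 89243362)) = Rational(825159159, 44621681)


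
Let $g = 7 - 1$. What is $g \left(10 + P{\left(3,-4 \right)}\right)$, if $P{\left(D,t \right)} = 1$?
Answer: $66$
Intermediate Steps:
$g = 6$
$g \left(10 + P{\left(3,-4 \right)}\right) = 6 \left(10 + 1\right) = 6 \cdot 11 = 66$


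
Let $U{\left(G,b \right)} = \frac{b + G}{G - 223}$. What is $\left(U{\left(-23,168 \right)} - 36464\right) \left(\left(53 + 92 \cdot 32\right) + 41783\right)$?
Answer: $- \frac{200844770710}{123} \approx -1.6329 \cdot 10^{9}$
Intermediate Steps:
$U{\left(G,b \right)} = \frac{G + b}{-223 + G}$
$\left(U{\left(-23,168 \right)} - 36464\right) \left(\left(53 + 92 \cdot 32\right) + 41783\right) = \left(\frac{-23 + 168}{-223 - 23} - 36464\right) \left(\left(53 + 92 \cdot 32\right) + 41783\right) = \left(\frac{1}{-246} \cdot 145 - 36464\right) \left(\left(53 + 2944\right) + 41783\right) = \left(\left(- \frac{1}{246}\right) 145 - 36464\right) \left(2997 + 41783\right) = \left(- \frac{145}{246} - 36464\right) 44780 = \left(- \frac{8970289}{246}\right) 44780 = - \frac{200844770710}{123}$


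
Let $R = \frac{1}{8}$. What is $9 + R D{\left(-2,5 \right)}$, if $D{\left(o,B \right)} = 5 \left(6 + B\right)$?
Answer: $\frac{127}{8} \approx 15.875$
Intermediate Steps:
$R = \frac{1}{8} \approx 0.125$
$D{\left(o,B \right)} = 30 + 5 B$
$9 + R D{\left(-2,5 \right)} = 9 + \frac{30 + 5 \cdot 5}{8} = 9 + \frac{30 + 25}{8} = 9 + \frac{1}{8} \cdot 55 = 9 + \frac{55}{8} = \frac{127}{8}$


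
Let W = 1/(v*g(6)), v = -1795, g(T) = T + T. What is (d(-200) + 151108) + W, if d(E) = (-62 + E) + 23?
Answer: 3249718259/21540 ≈ 1.5087e+5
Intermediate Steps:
g(T) = 2*T
d(E) = -39 + E
W = -1/21540 (W = 1/(-3590*6) = 1/(-1795*12) = 1/(-21540) = -1/21540 ≈ -4.6425e-5)
(d(-200) + 151108) + W = ((-39 - 200) + 151108) - 1/21540 = (-239 + 151108) - 1/21540 = 150869 - 1/21540 = 3249718259/21540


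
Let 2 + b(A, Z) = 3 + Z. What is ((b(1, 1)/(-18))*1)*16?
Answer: -16/9 ≈ -1.7778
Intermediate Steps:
b(A, Z) = 1 + Z (b(A, Z) = -2 + (3 + Z) = 1 + Z)
((b(1, 1)/(-18))*1)*16 = (((1 + 1)/(-18))*1)*16 = ((2*(-1/18))*1)*16 = -⅑*1*16 = -⅑*16 = -16/9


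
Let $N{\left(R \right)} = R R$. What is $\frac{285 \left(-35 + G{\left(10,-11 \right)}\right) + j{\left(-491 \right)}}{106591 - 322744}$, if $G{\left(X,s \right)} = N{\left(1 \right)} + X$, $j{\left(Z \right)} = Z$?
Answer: $\frac{7331}{216153} \approx 0.033916$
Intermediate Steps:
$N{\left(R \right)} = R^{2}$
$G{\left(X,s \right)} = 1 + X$ ($G{\left(X,s \right)} = 1^{2} + X = 1 + X$)
$\frac{285 \left(-35 + G{\left(10,-11 \right)}\right) + j{\left(-491 \right)}}{106591 - 322744} = \frac{285 \left(-35 + \left(1 + 10\right)\right) - 491}{106591 - 322744} = \frac{285 \left(-35 + 11\right) - 491}{-216153} = \left(285 \left(-24\right) - 491\right) \left(- \frac{1}{216153}\right) = \left(-6840 - 491\right) \left(- \frac{1}{216153}\right) = \left(-7331\right) \left(- \frac{1}{216153}\right) = \frac{7331}{216153}$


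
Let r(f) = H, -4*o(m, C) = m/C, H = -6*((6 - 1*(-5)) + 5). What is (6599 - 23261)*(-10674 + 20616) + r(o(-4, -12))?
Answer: -165653700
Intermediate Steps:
H = -96 (H = -6*((6 + 5) + 5) = -6*(11 + 5) = -6*16 = -96)
o(m, C) = -m/(4*C)
r(f) = -96
(6599 - 23261)*(-10674 + 20616) + r(o(-4, -12)) = (6599 - 23261)*(-10674 + 20616) - 96 = -16662*9942 - 96 = -165653604 - 96 = -165653700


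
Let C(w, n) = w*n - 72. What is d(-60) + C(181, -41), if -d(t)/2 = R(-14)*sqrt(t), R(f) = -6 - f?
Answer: -7493 - 32*I*sqrt(15) ≈ -7493.0 - 123.94*I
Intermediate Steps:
d(t) = -16*sqrt(t) (d(t) = -2*(-6 - 1*(-14))*sqrt(t) = -2*(-6 + 14)*sqrt(t) = -16*sqrt(t))
C(w, n) = -72 + n*w (C(w, n) = n*w - 72 = -72 + n*w)
d(-60) + C(181, -41) = -32*I*sqrt(15) + (-72 - 41*181) = -32*I*sqrt(15) + (-72 - 7421) = -32*I*sqrt(15) - 7493 = -7493 - 32*I*sqrt(15)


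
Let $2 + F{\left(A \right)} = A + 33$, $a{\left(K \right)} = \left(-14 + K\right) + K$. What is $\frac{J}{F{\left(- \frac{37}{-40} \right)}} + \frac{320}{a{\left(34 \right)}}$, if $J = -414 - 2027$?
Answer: $- \frac{2431960}{34479} \approx -70.535$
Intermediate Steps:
$a{\left(K \right)} = -14 + 2 K$
$J = -2441$
$F{\left(A \right)} = 31 + A$ ($F{\left(A \right)} = -2 + \left(A + 33\right) = -2 + \left(33 + A\right) = 31 + A$)
$\frac{J}{F{\left(- \frac{37}{-40} \right)}} + \frac{320}{a{\left(34 \right)}} = - \frac{2441}{31 - \frac{37}{-40}} + \frac{320}{-14 + 2 \cdot 34} = - \frac{2441}{31 - - \frac{37}{40}} + \frac{320}{-14 + 68} = - \frac{2441}{31 + \frac{37}{40}} + \frac{320}{54} = - \frac{2441}{\frac{1277}{40}} + 320 \cdot \frac{1}{54} = \left(-2441\right) \frac{40}{1277} + \frac{160}{27} = - \frac{97640}{1277} + \frac{160}{27} = - \frac{2431960}{34479}$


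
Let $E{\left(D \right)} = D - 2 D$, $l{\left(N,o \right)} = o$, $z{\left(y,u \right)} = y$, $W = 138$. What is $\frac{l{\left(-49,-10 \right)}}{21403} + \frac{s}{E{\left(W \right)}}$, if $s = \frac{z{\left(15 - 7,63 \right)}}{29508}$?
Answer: $- \frac{5111533}{10894405239} \approx -0.00046919$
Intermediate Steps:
$s = \frac{2}{7377}$ ($s = \frac{15 - 7}{29508} = 8 \cdot \frac{1}{29508} = \frac{2}{7377} \approx 0.00027111$)
$E{\left(D \right)} = - D$
$\frac{l{\left(-49,-10 \right)}}{21403} + \frac{s}{E{\left(W \right)}} = - \frac{10}{21403} + \frac{2}{7377 \left(\left(-1\right) 138\right)} = \left(-10\right) \frac{1}{21403} + \frac{2}{7377 \left(-138\right)} = - \frac{10}{21403} + \frac{2}{7377} \left(- \frac{1}{138}\right) = - \frac{10}{21403} - \frac{1}{509013} = - \frac{5111533}{10894405239}$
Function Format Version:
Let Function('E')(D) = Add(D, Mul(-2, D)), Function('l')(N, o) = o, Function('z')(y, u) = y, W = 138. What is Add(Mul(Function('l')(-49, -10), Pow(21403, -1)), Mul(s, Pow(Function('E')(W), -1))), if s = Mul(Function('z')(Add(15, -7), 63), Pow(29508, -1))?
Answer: Rational(-5111533, 10894405239) ≈ -0.00046919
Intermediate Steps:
s = Rational(2, 7377) (s = Mul(Add(15, -7), Pow(29508, -1)) = Mul(8, Rational(1, 29508)) = Rational(2, 7377) ≈ 0.00027111)
Function('E')(D) = Mul(-1, D)
Add(Mul(Function('l')(-49, -10), Pow(21403, -1)), Mul(s, Pow(Function('E')(W), -1))) = Add(Mul(-10, Pow(21403, -1)), Mul(Rational(2, 7377), Pow(Mul(-1, 138), -1))) = Add(Mul(-10, Rational(1, 21403)), Mul(Rational(2, 7377), Pow(-138, -1))) = Add(Rational(-10, 21403), Mul(Rational(2, 7377), Rational(-1, 138))) = Add(Rational(-10, 21403), Rational(-1, 509013)) = Rational(-5111533, 10894405239)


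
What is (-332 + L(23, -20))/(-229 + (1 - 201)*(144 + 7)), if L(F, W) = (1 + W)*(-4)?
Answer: 256/30429 ≈ 0.0084130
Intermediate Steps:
L(F, W) = -4 - 4*W
(-332 + L(23, -20))/(-229 + (1 - 201)*(144 + 7)) = (-332 + (-4 - 4*(-20)))/(-229 + (1 - 201)*(144 + 7)) = (-332 + (-4 + 80))/(-229 - 200*151) = (-332 + 76)/(-229 - 30200) = -256/(-30429) = -256*(-1/30429) = 256/30429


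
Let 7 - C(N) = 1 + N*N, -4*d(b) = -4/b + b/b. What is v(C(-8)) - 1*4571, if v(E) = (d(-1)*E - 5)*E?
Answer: -8486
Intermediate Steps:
d(b) = -1/4 + 1/b (d(b) = -(-4/b + b/b)/4 = -(-4/b + 1)/4 = -(1 - 4/b)/4 = -1/4 + 1/b)
C(N) = 6 - N**2 (C(N) = 7 - (1 + N*N) = 7 - (1 + N**2) = 7 + (-1 - N**2) = 6 - N**2)
v(E) = E*(-5 - 5*E/4) (v(E) = (((1/4)*(4 - 1*(-1))/(-1))*E - 5)*E = (((1/4)*(-1)*(4 + 1))*E - 5)*E = (((1/4)*(-1)*5)*E - 5)*E = (-5*E/4 - 5)*E = (-5 - 5*E/4)*E = E*(-5 - 5*E/4))
v(C(-8)) - 1*4571 = -5*(6 - 1*(-8)**2)*(4 + (6 - 1*(-8)**2))/4 - 1*4571 = -5*(6 - 1*64)*(4 + (6 - 1*64))/4 - 4571 = -5*(6 - 64)*(4 + (6 - 64))/4 - 4571 = -5/4*(-58)*(4 - 58) - 4571 = -5/4*(-58)*(-54) - 4571 = -3915 - 4571 = -8486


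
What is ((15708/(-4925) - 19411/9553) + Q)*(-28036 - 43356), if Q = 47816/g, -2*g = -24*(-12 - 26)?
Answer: 21075741033453056/2681765925 ≈ 7.8589e+6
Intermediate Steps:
g = -456 (g = -(-12)*(-12 - 26) = -(-12)*(-38) = -1/2*912 = -456)
Q = -5977/57 (Q = 47816/(-456) = 47816*(-1/456) = -5977/57 ≈ -104.86)
((15708/(-4925) - 19411/9553) + Q)*(-28036 - 43356) = ((15708/(-4925) - 19411/9553) - 5977/57)*(-28036 - 43356) = ((15708*(-1/4925) - 19411*1/9553) - 5977/57)*(-71392) = ((-15708/4925 - 19411/9553) - 5977/57)*(-71392) = (-245657699/47048525 - 5977/57)*(-71392) = -295211522768/2681765925*(-71392) = 21075741033453056/2681765925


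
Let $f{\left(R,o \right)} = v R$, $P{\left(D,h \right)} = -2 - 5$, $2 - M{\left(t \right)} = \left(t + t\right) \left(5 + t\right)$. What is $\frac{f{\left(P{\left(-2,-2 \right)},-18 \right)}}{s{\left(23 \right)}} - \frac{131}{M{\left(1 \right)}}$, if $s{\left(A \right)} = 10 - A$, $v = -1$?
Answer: $\frac{1633}{130} \approx 12.562$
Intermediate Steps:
$M{\left(t \right)} = 2 - 2 t \left(5 + t\right)$ ($M{\left(t \right)} = 2 - \left(t + t\right) \left(5 + t\right) = 2 - 2 t \left(5 + t\right)$)
$P{\left(D,h \right)} = -7$ ($P{\left(D,h \right)} = -2 - 5 = -7$)
$f{\left(R,o \right)} = - R$
$\frac{f{\left(P{\left(-2,-2 \right)},-18 \right)}}{s{\left(23 \right)}} - \frac{131}{M{\left(1 \right)}} = \frac{\left(-1\right) \left(-7\right)}{10 - 23} - \frac{131}{2 - 10 - 2 \cdot 1^{2}} = \frac{7}{10 - 23} - \frac{131}{2 - 10 - 2} = \frac{7}{-13} - \frac{131}{2 - 10 - 2} = 7 \left(- \frac{1}{13}\right) - \frac{131}{-10} = - \frac{7}{13} - - \frac{131}{10} = - \frac{7}{13} + \frac{131}{10} = \frac{1633}{130}$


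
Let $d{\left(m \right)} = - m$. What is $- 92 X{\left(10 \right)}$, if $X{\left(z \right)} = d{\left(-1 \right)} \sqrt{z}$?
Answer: $- 92 \sqrt{10} \approx -290.93$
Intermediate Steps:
$X{\left(z \right)} = \sqrt{z}$ ($X{\left(z \right)} = \left(-1\right) \left(-1\right) \sqrt{z} = 1 \sqrt{z} = \sqrt{z}$)
$- 92 X{\left(10 \right)} = - 92 \sqrt{10}$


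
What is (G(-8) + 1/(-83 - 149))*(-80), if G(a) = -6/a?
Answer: -1730/29 ≈ -59.655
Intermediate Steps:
(G(-8) + 1/(-83 - 149))*(-80) = (-6/(-8) + 1/(-83 - 149))*(-80) = (-6*(-⅛) + 1/(-232))*(-80) = (¾ - 1/232)*(-80) = (173/232)*(-80) = -1730/29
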